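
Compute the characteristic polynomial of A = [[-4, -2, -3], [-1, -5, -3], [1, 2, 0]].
xI - A = [[x + 4, 2, 3], [1, x + 5, 3], [-1, -2, x]].

Expanding det(xI - A) along the first row:
det(xI - A) = + (x + 4)·det([[x + 5, 3], [-2, x]]) - (2)·det([[1, 3], [-1, x]]) + (3)·det([[1, x + 5], [-1, -2]]).

Evaluating gives χ_A(x) = x^3 + 9x^2 + 27x + 27 = (x + 3)^3.

χ_A(x) = (x + 3)^3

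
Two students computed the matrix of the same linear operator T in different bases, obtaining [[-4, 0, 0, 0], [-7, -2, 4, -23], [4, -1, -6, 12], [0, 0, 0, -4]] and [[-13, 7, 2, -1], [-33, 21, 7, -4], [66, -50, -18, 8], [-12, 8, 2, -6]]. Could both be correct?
Yes.

Two matrices over a field are similar if and only if they have the same invariant factors.

Both A and B have characteristic polynomial (x + 4)^4 and minimal polynomial (x + 4)^3. Computing further, both have invariant factors x + 4, (x + 4)^3. Hence A and B are similar.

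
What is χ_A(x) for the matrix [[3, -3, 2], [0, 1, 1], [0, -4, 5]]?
χ_A(x) = (x - 3)^3

xI - A = [[x - 3, 3, -2], [0, x - 1, -1], [0, 4, x - 5]].

Expanding det(xI - A) along the first row:
det(xI - A) = + (x - 3)·det([[x - 1, -1], [4, x - 5]]) - (3)·det([[0, -1], [0, x - 5]]) + (-2)·det([[0, x - 1], [0, 4]]).

Evaluating gives χ_A(x) = x^3 - 9x^2 + 27x - 27 = (x - 3)^3.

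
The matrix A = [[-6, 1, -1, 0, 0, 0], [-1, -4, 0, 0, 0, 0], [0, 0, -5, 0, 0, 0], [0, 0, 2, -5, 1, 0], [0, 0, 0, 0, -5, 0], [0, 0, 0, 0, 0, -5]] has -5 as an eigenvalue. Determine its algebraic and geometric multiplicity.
The characteristic polynomial is (x + 5)^6, so the factor x + 5 appears with exponent 6: the algebraic multiplicity is 6.

rank(A + 5I) = 3, so the eigenspace has dimension 6 - 3 = 3: the geometric multiplicity is 3.

Since 3 < 6, A is not diagonalizable.

algebraic multiplicity 6, geometric multiplicity 3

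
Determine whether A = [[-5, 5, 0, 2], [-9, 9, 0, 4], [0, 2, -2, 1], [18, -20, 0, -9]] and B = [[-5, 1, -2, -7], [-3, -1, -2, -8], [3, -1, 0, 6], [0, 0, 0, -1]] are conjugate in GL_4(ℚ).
Yes.

Two matrices over a field are similar if and only if they have the same invariant factors.

Both A and B have characteristic polynomial (x + 1)(x + 2)^3 and minimal polynomial (x + 1)(x + 2)^2. Computing further, both have invariant factors x + 2, (x + 1)(x + 2)^2. Hence A and B are similar.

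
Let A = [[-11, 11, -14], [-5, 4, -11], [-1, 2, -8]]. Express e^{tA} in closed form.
A has Jordan form J = [[-5, 1, 0], [0, -5, 1], [0, 0, -5]] with A = PJP^{-1}, so e^{tA} = P e^{tJ} P^{-1}.

For a Jordan block J_k(λ), e^{tJ_k(λ)} = e^{λt} · (I + tN + t^2 N^2/2! + ... + t^{k-1} N^{k-1}/(k-1)!) where N is the nilpotent superdiagonal part.

Assembling the blocks and conjugating back gives the entries of e^{tA} as shown above.

e^{tA} = [[(-5*t^2 - 12*t + 2)*e^{-5*t}/2, t*(5*t + 22)*e^{-5*t}/2, t*(5*t - 28)*e^{-5*t}/2], [t*(-2*t - 5)*e^{-5*t}, (2*t^2 + 9*t + 1)*e^{-5*t}, t*(2*t - 11)*e^{-5*t}], [t*(-t - 2)*e^{-5*t}/2, t*(t + 4)*e^{-5*t}/2, (t^2 - 6*t + 2)*e^{-5*t}/2]]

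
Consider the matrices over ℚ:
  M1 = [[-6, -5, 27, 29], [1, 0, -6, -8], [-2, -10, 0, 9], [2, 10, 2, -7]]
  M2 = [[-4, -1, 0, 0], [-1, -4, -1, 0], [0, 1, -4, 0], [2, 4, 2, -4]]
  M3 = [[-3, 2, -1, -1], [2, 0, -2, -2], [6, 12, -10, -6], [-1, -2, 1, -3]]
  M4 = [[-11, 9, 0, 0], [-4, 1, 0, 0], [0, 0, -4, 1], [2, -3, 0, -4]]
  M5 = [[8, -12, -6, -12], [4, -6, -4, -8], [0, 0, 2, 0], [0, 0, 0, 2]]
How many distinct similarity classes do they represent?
5 classes: {M1}, {M2}, {M3}, {M4}, {M5}

Characteristic polynomials: χ_{M1} = (x - 2)(x + 5)^3, χ_{M2} = (x + 4)^4, χ_{M3} = (x + 4)^4, χ_{M4} = (x + 4)^2(x + 5)^2, χ_{M5} = x(x - 2)^3.

{M1}: invariant factors x + 5, (x - 2)(x + 5)^2.

{M2}: invariant factors x + 4, (x + 4)^3.

{M3}: invariant factors x + 4, x + 4, (x + 4)^2.

{M4}: invariant factors (x + 4)^2(x + 5)^2.

{M5}: invariant factors x - 2, x - 2, x(x - 2).

Matrices are similar if and only if their invariant-factor lists agree; the partition into similarity classes is {M1}, {M2}, {M3}, {M4}, {M5}.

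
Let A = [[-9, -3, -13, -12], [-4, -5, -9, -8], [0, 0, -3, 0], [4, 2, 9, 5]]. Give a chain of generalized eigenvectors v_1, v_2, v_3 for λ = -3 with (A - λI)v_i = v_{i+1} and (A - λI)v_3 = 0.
v_1 = [[2, -1, 1, -2]]^T, v_2 = [[2, 1, 0, -1]]^T, v_3 = [[-3, -2, 0, 2]]^T

We seek v_1 ∈ ker((A + 3I)^3) \ ker((A + 3I)^2), then set v_{i+1} = (A + 3I) v_i.

One such chain is v_1 = [[2, -1, 1, -2]]^T, v_2 = [[2, 1, 0, -1]]^T, v_3 = [[-3, -2, 0, 2]]^T. Check: (A + 3I) v_3 = [[0, 0, 0, 0]]^T = 0.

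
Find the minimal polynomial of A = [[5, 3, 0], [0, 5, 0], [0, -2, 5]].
m_A(x) = (x - 5)^2

The characteristic polynomial factors as (x - 5)^3. The minimal polynomial is ∏(x - λ)^{k_λ} where k_λ is the size of the largest Jordan block at λ.

For λ = 5: rank(A - 5I) = 1, and the largest Jordan block has size 2 (the smallest k with rank((A - 5I)^k) = rank((A - 5I)^(k+1))).

So m_A(x) = (x - 5)^2.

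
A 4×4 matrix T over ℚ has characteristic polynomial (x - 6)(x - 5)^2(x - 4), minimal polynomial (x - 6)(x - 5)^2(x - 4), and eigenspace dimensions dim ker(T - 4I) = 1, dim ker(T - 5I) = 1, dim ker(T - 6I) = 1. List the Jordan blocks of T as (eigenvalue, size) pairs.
λ = 4: algebraic multiplicity 1 (exponent in χ_T), largest block size 1 (exponent in m_T), 1 block (geometric multiplicity). This forces block sizes [1].
λ = 5: algebraic multiplicity 2 (exponent in χ_T), largest block size 2 (exponent in m_T), 1 block (geometric multiplicity). This forces block sizes [2].
λ = 6: algebraic multiplicity 1 (exponent in χ_T), largest block size 1 (exponent in m_T), 1 block (geometric multiplicity). This forces block sizes [1].

Jordan blocks: (4, 1), (5, 2), (6, 1)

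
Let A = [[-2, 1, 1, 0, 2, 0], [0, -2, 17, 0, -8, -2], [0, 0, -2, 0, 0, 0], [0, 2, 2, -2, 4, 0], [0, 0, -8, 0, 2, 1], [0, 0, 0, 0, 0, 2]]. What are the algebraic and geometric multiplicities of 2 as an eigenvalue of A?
The characteristic polynomial is (x - 2)^2(x + 2)^4, so the factor x - 2 appears with exponent 2: the algebraic multiplicity is 2.

rank(A - 2I) = 5, so the eigenspace has dimension 6 - 5 = 1: the geometric multiplicity is 1.

Since 1 < 2, A is not diagonalizable.

algebraic multiplicity 2, geometric multiplicity 1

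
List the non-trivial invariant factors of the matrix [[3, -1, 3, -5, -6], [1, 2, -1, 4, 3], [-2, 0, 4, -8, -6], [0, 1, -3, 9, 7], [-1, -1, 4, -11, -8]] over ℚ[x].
(x - 2)^2, (x - 2)^3

The Jordan structure of A has elementary divisors (x - 2)^3, (x - 2)^2. Arranging the block sizes at each eigenvalue in decreasing order and taking row products gives the invariant factors.

Invariant factors (smallest first, each dividing the next): (x - 2)^2, (x - 2)^3.

Check: the last factor (x - 2)^3 is the minimal polynomial, and the product (x - 2)^5 is the characteristic polynomial.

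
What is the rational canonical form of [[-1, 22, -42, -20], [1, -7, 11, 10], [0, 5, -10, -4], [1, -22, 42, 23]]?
R = [[0, 0, 0, 15], [1, 0, 0, 17], [0, 1, 0, -4], [0, 0, 1, 5]]

The invariant factors of A (the non-unit diagonal entries of the Smith normal form of xI - A over ℚ[x]) are (x - 5)(x^3 + 4x + 3), each dividing the next. The characteristic polynomial is their product, (x - 5)(x^3 + 4x + 3).

The rational canonical form is the block-diagonal matrix of companion matrices C(f_i):
R = [[0, 0, 0, 15], [1, 0, 0, 17], [0, 1, 0, -4], [0, 0, 1, 5]].

Note the characteristic polynomial does not split into linear factors over ℚ, so A has no Jordan form over ℚ; the rational canonical form exists over any field.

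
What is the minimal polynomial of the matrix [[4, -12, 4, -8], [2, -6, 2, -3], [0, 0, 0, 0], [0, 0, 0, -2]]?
The characteristic polynomial factors as x^2(x + 2)^2. The minimal polynomial is ∏(x - λ)^{k_λ} where k_λ is the size of the largest Jordan block at λ.

For λ = -2: rank(A + 2I) = 3, and the largest Jordan block has size 2 (the smallest k with rank((A + 2I)^k) = rank((A + 2I)^(k+1))).
For λ = 0: rank(A) = 2, and the largest Jordan block has size 1 (the smallest k with rank(A^k) = rank(A^(k+1))).

So m_A(x) = x(x + 2)^2.

m_A(x) = x(x + 2)^2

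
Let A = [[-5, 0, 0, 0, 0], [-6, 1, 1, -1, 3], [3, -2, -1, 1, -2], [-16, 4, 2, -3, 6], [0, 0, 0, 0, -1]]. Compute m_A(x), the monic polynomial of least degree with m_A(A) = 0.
m_A(x) = (x + 1)^3(x + 5)

The characteristic polynomial factors as (x + 1)^4(x + 5). The minimal polynomial is ∏(x - λ)^{k_λ} where k_λ is the size of the largest Jordan block at λ.

For λ = -5: rank(A + 5I) = 4, and the largest Jordan block has size 1 (the smallest k with rank((A + 5I)^k) = rank((A + 5I)^(k+1))).
For λ = -1: rank(A + I) = 3, and the largest Jordan block has size 3 (the smallest k with rank((A + I)^k) = rank((A + I)^(k+1))).

So m_A(x) = (x + 1)^3(x + 5).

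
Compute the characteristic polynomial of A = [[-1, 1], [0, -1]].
xI - A = [[x + 1, -1], [0, x + 1]].

Expanding det(xI - A) along the first row:
det(xI - A) = + (x + 1)·det([[x + 1]]) - (-1)·det([[0]]).

Evaluating gives χ_A(x) = x^2 + 2x + 1 = (x + 1)^2.

χ_A(x) = (x + 1)^2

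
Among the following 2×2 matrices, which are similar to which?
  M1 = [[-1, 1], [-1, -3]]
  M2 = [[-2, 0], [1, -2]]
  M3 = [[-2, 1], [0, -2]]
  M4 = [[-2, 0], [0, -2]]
Characteristic polynomials: χ_{M1} = (x + 2)^2, χ_{M2} = (x + 2)^2, χ_{M3} = (x + 2)^2, χ_{M4} = (x + 2)^2.

{M1, M2, M3}: invariant factors (x + 2)^2.

{M4}: invariant factors x + 2, x + 2.

Matrices are similar if and only if their invariant-factor lists agree; the partition into similarity classes is {M1, M2, M3}, {M4}.

2 classes: {M1, M2, M3}, {M4}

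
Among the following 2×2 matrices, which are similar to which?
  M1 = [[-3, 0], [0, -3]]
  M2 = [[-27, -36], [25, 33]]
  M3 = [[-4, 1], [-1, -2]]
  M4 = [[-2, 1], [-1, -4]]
Characteristic polynomials: χ_{M1} = (x + 3)^2, χ_{M2} = (x - 3)^2, χ_{M3} = (x + 3)^2, χ_{M4} = (x + 3)^2.

{M1}: invariant factors x + 3, x + 3.

{M2}: invariant factors (x - 3)^2.

{M3, M4}: invariant factors (x + 3)^2.

Matrices are similar if and only if their invariant-factor lists agree; the partition into similarity classes is {M1}, {M2}, {M3, M4}.

3 classes: {M1}, {M2}, {M3, M4}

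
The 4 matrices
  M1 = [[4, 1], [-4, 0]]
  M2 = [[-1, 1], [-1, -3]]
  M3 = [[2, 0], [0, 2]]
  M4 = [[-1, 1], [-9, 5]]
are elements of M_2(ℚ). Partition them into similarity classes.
Characteristic polynomials: χ_{M1} = (x - 2)^2, χ_{M2} = (x + 2)^2, χ_{M3} = (x - 2)^2, χ_{M4} = (x - 2)^2.

{M1, M4}: invariant factors (x - 2)^2.

{M2}: invariant factors (x + 2)^2.

{M3}: invariant factors x - 2, x - 2.

Matrices are similar if and only if their invariant-factor lists agree; the partition into similarity classes is {M1, M4}, {M2}, {M3}.

3 classes: {M1, M4}, {M2}, {M3}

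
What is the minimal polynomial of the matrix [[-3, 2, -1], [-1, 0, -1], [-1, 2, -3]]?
The characteristic polynomial factors as (x + 2)^3. The minimal polynomial is ∏(x - λ)^{k_λ} where k_λ is the size of the largest Jordan block at λ.

For λ = -2: rank(A + 2I) = 1, and the largest Jordan block has size 2 (the smallest k with rank((A + 2I)^k) = rank((A + 2I)^(k+1))).

So m_A(x) = (x + 2)^2.

m_A(x) = (x + 2)^2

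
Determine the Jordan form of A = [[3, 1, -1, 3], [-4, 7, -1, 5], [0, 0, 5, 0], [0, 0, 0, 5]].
J = [[5, 1, 0, 0], [0, 5, 1, 0], [0, 0, 5, 0], [0, 0, 0, 5]]

The characteristic polynomial is det(xI - A) = (x - 5)^4, so the eigenvalues are 5 (algebraic multiplicity 4).

For λ = 5: rank(A - 5I) = 2, rank((A - 5I)^2) = 1, rank((A - 5I)^3) = 0. The eigenspace has dimension 4 - 2 = 2, so there are 2 Jordan blocks; the rank sequence gives block sizes [3, 1].

Assembling the blocks gives the Jordan form J above.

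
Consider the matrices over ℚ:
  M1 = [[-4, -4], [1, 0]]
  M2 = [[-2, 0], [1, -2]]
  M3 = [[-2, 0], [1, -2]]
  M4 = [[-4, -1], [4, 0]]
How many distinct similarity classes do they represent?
1 class: {M1, M2, M3, M4}

Characteristic polynomials: χ_{M1} = (x + 2)^2, χ_{M2} = (x + 2)^2, χ_{M3} = (x + 2)^2, χ_{M4} = (x + 2)^2.

{M1, M2, M3, M4}: invariant factors (x + 2)^2.

Matrices are similar if and only if their invariant-factor lists agree; the partition into similarity classes is {M1, M2, M3, M4}.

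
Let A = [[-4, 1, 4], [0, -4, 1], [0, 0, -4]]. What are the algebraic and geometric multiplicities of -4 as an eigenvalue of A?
algebraic multiplicity 3, geometric multiplicity 1

The characteristic polynomial is (x + 4)^3, so the factor x + 4 appears with exponent 3: the algebraic multiplicity is 3.

rank(A + 4I) = 2, so the eigenspace has dimension 3 - 2 = 1: the geometric multiplicity is 1.

Since 1 < 3, A is not diagonalizable.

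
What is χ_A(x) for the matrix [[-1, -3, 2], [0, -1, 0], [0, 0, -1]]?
xI - A = [[x + 1, 3, -2], [0, x + 1, 0], [0, 0, x + 1]].

Expanding det(xI - A) along the first row:
det(xI - A) = + (x + 1)·det([[x + 1, 0], [0, x + 1]]) - (3)·det([[0, 0], [0, x + 1]]) + (-2)·det([[0, x + 1], [0, 0]]).

Evaluating gives χ_A(x) = x^3 + 3x^2 + 3x + 1 = (x + 1)^3.

χ_A(x) = (x + 1)^3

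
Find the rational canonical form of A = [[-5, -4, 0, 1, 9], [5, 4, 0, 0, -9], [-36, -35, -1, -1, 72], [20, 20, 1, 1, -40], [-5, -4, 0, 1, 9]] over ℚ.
R = [[0, 0, 0, 0, 0], [1, 0, 0, 0, -4], [0, 1, 0, 0, 16], [0, 0, 1, 0, -20], [0, 0, 0, 1, 8]]

The invariant factors of A (the non-unit diagonal entries of the Smith normal form of xI - A over ℚ[x]) are x(x^2 - 4x + 2)^2, each dividing the next. The characteristic polynomial is their product, x(x^2 - 4x + 2)^2.

The rational canonical form is the block-diagonal matrix of companion matrices C(f_i):
R = [[0, 0, 0, 0, 0], [1, 0, 0, 0, -4], [0, 1, 0, 0, 16], [0, 0, 1, 0, -20], [0, 0, 0, 1, 8]].

Note the characteristic polynomial does not split into linear factors over ℚ, so A has no Jordan form over ℚ; the rational canonical form exists over any field.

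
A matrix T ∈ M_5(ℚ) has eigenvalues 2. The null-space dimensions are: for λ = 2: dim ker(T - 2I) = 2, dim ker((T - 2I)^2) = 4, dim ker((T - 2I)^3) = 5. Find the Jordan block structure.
λ = 2: successive nullity increments [2, 2, 1] count blocks of size ≥ k; block sizes are [3, 2].

Jordan blocks: (2, 3), (2, 2)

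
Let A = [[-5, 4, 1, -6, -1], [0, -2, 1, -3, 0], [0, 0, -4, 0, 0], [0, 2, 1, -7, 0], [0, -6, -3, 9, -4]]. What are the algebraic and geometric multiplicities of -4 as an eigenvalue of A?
The characteristic polynomial is (x + 4)^3(x + 5)^2, so the factor x + 4 appears with exponent 3: the algebraic multiplicity is 3.

rank(A + 4I) = 2, so the eigenspace has dimension 5 - 2 = 3: the geometric multiplicity is 3.

algebraic multiplicity 3, geometric multiplicity 3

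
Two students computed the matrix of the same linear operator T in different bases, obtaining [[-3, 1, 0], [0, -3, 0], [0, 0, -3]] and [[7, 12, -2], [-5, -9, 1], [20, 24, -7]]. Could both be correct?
Yes.

Two matrices over a field are similar if and only if they have the same invariant factors.

Both A and B have characteristic polynomial (x + 3)^3 and minimal polynomial (x + 3)^2. Computing further, both have invariant factors x + 3, (x + 3)^2. Hence A and B are similar.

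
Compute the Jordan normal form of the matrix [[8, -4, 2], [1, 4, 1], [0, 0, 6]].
J = [[6, 1, 0], [0, 6, 0], [0, 0, 6]]

The characteristic polynomial is det(xI - A) = (x - 6)^3, so the eigenvalues are 6 (algebraic multiplicity 3).

For λ = 6: rank(A - 6I) = 1, rank((A - 6I)^2) = 0. The eigenspace has dimension 3 - 1 = 2, so there are 2 Jordan blocks; the rank sequence gives block sizes [2, 1].

Assembling the blocks gives the Jordan form J above.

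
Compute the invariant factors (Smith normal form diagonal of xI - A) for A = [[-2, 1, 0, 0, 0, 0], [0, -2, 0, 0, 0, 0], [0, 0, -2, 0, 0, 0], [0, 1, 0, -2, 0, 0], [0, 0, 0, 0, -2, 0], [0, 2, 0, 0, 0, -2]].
x + 2, x + 2, x + 2, x + 2, (x + 2)^2

The Jordan structure of A has elementary divisors (x + 2)^2, (x + 2), (x + 2), (x + 2), (x + 2). Arranging the block sizes at each eigenvalue in decreasing order and taking row products gives the invariant factors.

Invariant factors (smallest first, each dividing the next): x + 2, x + 2, x + 2, x + 2, (x + 2)^2.

Check: the last factor (x + 2)^2 is the minimal polynomial, and the product (x + 2)^6 is the characteristic polynomial.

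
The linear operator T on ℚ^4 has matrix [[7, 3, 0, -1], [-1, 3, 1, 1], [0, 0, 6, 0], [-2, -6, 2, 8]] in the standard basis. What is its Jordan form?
The characteristic polynomial is det(xI - A) = (x - 6)^4, so the eigenvalues are 6 (algebraic multiplicity 4).

For λ = 6: rank(A - 6I) = 2, rank((A - 6I)^2) = 1, rank((A - 6I)^3) = 0. The eigenspace has dimension 4 - 2 = 2, so there are 2 Jordan blocks; the rank sequence gives block sizes [3, 1].

Assembling the blocks gives the Jordan form J above.

J = [[6, 1, 0, 0], [0, 6, 1, 0], [0, 0, 6, 0], [0, 0, 0, 6]]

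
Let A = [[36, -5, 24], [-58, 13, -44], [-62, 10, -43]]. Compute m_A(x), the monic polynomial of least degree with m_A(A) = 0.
The characteristic polynomial factors as (x - 5)(x - 3)(x + 2). The minimal polynomial is ∏(x - λ)^{k_λ} where k_λ is the size of the largest Jordan block at λ.

For λ = -2: rank(A + 2I) = 2, and the largest Jordan block has size 1 (the smallest k with rank((A + 2I)^k) = rank((A + 2I)^(k+1))).
For λ = 3: rank(A - 3I) = 2, and the largest Jordan block has size 1 (the smallest k with rank((A - 3I)^k) = rank((A - 3I)^(k+1))).
For λ = 5: rank(A - 5I) = 2, and the largest Jordan block has size 1 (the smallest k with rank((A - 5I)^k) = rank((A - 5I)^(k+1))).

So m_A(x) = (x - 5)(x - 3)(x + 2).

m_A(x) = (x - 5)(x - 3)(x + 2)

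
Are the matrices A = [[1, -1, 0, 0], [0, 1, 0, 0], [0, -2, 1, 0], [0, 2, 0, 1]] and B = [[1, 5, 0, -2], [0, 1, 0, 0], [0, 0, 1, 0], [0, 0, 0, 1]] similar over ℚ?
Yes.

Two matrices over a field are similar if and only if they have the same invariant factors.

Both A and B have characteristic polynomial (x - 1)^4 and minimal polynomial (x - 1)^2. Computing further, both have invariant factors x - 1, x - 1, (x - 1)^2. Hence A and B are similar.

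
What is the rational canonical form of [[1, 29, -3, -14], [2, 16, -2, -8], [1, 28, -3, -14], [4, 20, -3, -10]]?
The invariant factors of A (the non-unit diagonal entries of the Smith normal form of xI - A over ℚ[x]) are (x^2 - 2x - 2)^2, each dividing the next. The characteristic polynomial is their product, (x^2 - 2x - 2)^2.

The rational canonical form is the block-diagonal matrix of companion matrices C(f_i):
R = [[0, 0, 0, -4], [1, 0, 0, -8], [0, 1, 0, 0], [0, 0, 1, 4]].

Note the characteristic polynomial does not split into linear factors over ℚ, so A has no Jordan form over ℚ; the rational canonical form exists over any field.

R = [[0, 0, 0, -4], [1, 0, 0, -8], [0, 1, 0, 0], [0, 0, 1, 4]]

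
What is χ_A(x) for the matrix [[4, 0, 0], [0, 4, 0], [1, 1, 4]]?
xI - A = [[x - 4, 0, 0], [0, x - 4, 0], [-1, -1, x - 4]].

Expanding det(xI - A) along the first row:
det(xI - A) = + (x - 4)·det([[x - 4, 0], [-1, x - 4]]) - (0)·det([[0, 0], [-1, x - 4]]) + (0)·det([[0, x - 4], [-1, -1]]).

Evaluating gives χ_A(x) = x^3 - 12x^2 + 48x - 64 = (x - 4)^3.

χ_A(x) = (x - 4)^3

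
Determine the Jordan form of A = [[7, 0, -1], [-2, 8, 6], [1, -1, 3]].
The characteristic polynomial is det(xI - A) = (x - 6)^3, so the eigenvalues are 6 (algebraic multiplicity 3).

For λ = 6: rank(A - 6I) = 2, rank((A - 6I)^2) = 1, rank((A - 6I)^3) = 0. The eigenspace has dimension 3 - 2 = 1, so there is 1 Jordan block; the rank sequence gives block sizes [3].

Assembling the blocks gives the Jordan form J above.

J = [[6, 1, 0], [0, 6, 1], [0, 0, 6]]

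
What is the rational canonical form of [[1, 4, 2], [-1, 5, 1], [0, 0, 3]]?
R = [[3, 0, 0], [0, 0, -9], [0, 1, 6]]

The invariant factors of A (the non-unit diagonal entries of the Smith normal form of xI - A over ℚ[x]) are x - 3, (x - 3)^2, each dividing the next. The characteristic polynomial is their product, (x - 3)^3.

The rational canonical form is the block-diagonal matrix of companion matrices C(f_i):
R = [[3, 0, 0], [0, 0, -9], [0, 1, 6]].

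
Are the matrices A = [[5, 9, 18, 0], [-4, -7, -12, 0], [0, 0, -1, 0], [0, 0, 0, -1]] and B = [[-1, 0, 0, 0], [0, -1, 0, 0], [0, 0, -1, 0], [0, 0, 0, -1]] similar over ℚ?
No.

Both have characteristic polynomial (x + 1)^4, but the minimal polynomial of A is (x + 1)^2 while the minimal polynomial of B is x + 1. The minimal polynomial is a similarity invariant, so A and B are not similar.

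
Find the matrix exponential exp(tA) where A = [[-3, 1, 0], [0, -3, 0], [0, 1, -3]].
A has Jordan form J = [[-3, 1, 0], [0, -3, 0], [0, 0, -3]] with A = PJP^{-1}, so e^{tA} = P e^{tJ} P^{-1}.

For a Jordan block J_k(λ), e^{tJ_k(λ)} = e^{λt} · (I + tN + t^2 N^2/2! + ... + t^{k-1} N^{k-1}/(k-1)!) where N is the nilpotent superdiagonal part.

Assembling the blocks and conjugating back gives the entries of e^{tA} as shown above.

e^{tA} = [[e^{-3*t}, t*e^{-3*t}, 0], [0, e^{-3*t}, 0], [0, t*e^{-3*t}, e^{-3*t}]]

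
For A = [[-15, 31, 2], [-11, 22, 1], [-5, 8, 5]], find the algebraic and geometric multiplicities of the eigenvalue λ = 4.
The characteristic polynomial is (x - 4)^3, so the factor x - 4 appears with exponent 3: the algebraic multiplicity is 3.

rank(A - 4I) = 2, so the eigenspace has dimension 3 - 2 = 1: the geometric multiplicity is 1.

Since 1 < 3, A is not diagonalizable.

algebraic multiplicity 3, geometric multiplicity 1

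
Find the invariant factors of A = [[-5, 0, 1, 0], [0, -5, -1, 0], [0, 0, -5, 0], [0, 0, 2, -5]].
The Jordan structure of A has elementary divisors (x + 5)^2, (x + 5), (x + 5). Arranging the block sizes at each eigenvalue in decreasing order and taking row products gives the invariant factors.

Invariant factors (smallest first, each dividing the next): x + 5, x + 5, (x + 5)^2.

Check: the last factor (x + 5)^2 is the minimal polynomial, and the product (x + 5)^4 is the characteristic polynomial.

x + 5, x + 5, (x + 5)^2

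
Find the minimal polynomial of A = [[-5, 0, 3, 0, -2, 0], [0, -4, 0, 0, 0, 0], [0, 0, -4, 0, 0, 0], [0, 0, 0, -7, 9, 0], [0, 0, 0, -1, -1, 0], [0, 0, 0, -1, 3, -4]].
The characteristic polynomial factors as (x + 4)^5(x + 5). The minimal polynomial is ∏(x - λ)^{k_λ} where k_λ is the size of the largest Jordan block at λ.

For λ = -5: rank(A + 5I) = 5, and the largest Jordan block has size 1 (the smallest k with rank((A + 5I)^k) = rank((A + 5I)^(k+1))).
For λ = -4: rank(A + 4I) = 2, and the largest Jordan block has size 2 (the smallest k with rank((A + 4I)^k) = rank((A + 4I)^(k+1))).

So m_A(x) = (x + 4)^2(x + 5).

m_A(x) = (x + 4)^2(x + 5)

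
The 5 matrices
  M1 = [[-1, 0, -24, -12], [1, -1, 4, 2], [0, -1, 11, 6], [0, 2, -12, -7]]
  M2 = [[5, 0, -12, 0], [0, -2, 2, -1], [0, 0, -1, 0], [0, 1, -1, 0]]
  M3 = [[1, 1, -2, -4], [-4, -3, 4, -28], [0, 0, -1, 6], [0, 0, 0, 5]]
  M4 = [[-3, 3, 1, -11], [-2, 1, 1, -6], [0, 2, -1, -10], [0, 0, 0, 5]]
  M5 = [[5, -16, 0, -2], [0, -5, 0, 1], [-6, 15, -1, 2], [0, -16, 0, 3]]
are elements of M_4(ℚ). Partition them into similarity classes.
2 classes: {M1, M2, M4, M5}, {M3}

Characteristic polynomials: χ_{M1} = (x - 5)(x + 1)^3, χ_{M2} = (x - 5)(x + 1)^3, χ_{M3} = (x - 5)(x + 1)^3, χ_{M4} = (x - 5)(x + 1)^3, χ_{M5} = (x - 5)(x + 1)^3.

{M1, M2, M4, M5}: invariant factors (x - 5)(x + 1)^3.

{M3}: invariant factors x + 1, (x - 5)(x + 1)^2.

Matrices are similar if and only if their invariant-factor lists agree; the partition into similarity classes is {M1, M2, M4, M5}, {M3}.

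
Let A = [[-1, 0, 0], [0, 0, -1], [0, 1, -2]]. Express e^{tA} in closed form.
A has Jordan form J = [[-1, 1, 0], [0, -1, 0], [0, 0, -1]] with A = PJP^{-1}, so e^{tA} = P e^{tJ} P^{-1}.

For a Jordan block J_k(λ), e^{tJ_k(λ)} = e^{λt} · (I + tN + t^2 N^2/2! + ... + t^{k-1} N^{k-1}/(k-1)!) where N is the nilpotent superdiagonal part.

Assembling the blocks and conjugating back gives the entries of e^{tA} as shown above.

e^{tA} = [[e^{-t}, 0, 0], [0, (t + 1)*e^{-t}, -t*e^{-t}], [0, t*e^{-t}, (1 - t)*e^{-t}]]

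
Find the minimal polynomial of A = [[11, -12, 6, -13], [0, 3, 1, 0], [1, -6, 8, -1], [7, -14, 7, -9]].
m_A(x) = (x - 5)^3(x + 2)

The characteristic polynomial factors as (x - 5)^3(x + 2). The minimal polynomial is ∏(x - λ)^{k_λ} where k_λ is the size of the largest Jordan block at λ.

For λ = -2: rank(A + 2I) = 3, and the largest Jordan block has size 1 (the smallest k with rank((A + 2I)^k) = rank((A + 2I)^(k+1))).
For λ = 5: rank(A - 5I) = 3, and the largest Jordan block has size 3 (the smallest k with rank((A - 5I)^k) = rank((A - 5I)^(k+1))).

So m_A(x) = (x - 5)^3(x + 2).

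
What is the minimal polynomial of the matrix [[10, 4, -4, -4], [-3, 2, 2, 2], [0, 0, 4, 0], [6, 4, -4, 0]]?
The characteristic polynomial factors as (x - 4)^4. The minimal polynomial is ∏(x - λ)^{k_λ} where k_λ is the size of the largest Jordan block at λ.

For λ = 4: rank(A - 4I) = 1, and the largest Jordan block has size 2 (the smallest k with rank((A - 4I)^k) = rank((A - 4I)^(k+1))).

So m_A(x) = (x - 4)^2.

m_A(x) = (x - 4)^2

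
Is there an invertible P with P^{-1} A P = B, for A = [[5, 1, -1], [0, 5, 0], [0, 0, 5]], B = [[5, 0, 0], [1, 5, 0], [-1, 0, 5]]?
Yes.

Two matrices over a field are similar if and only if they have the same invariant factors.

Both A and B have characteristic polynomial (x - 5)^3 and minimal polynomial (x - 5)^2. Computing further, both have invariant factors x - 5, (x - 5)^2. Hence A and B are similar.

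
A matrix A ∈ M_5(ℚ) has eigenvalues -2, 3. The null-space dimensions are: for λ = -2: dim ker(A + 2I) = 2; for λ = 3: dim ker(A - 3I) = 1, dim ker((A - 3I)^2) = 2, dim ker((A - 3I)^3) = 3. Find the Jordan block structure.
λ = -2: successive nullity increments [2] count blocks of size ≥ k; block sizes are [1, 1].
λ = 3: successive nullity increments [1, 1, 1] count blocks of size ≥ k; block sizes are [3].

Jordan blocks: (-2, 1), (-2, 1), (3, 3)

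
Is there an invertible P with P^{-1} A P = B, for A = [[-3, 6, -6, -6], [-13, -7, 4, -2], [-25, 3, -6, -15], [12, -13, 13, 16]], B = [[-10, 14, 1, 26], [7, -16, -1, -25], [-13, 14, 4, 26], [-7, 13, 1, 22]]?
Two matrices over a field are similar if and only if they have the same invariant factors.

Both A and B have characteristic polynomial (x - 3)^2(x + 3)^2 and minimal polynomial (x - 3)^2(x + 3)^2. Computing further, both have invariant factors (x - 3)^2(x + 3)^2. Hence A and B are similar.

Yes.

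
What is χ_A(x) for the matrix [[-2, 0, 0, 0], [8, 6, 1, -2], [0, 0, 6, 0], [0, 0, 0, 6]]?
xI - A = [[x + 2, 0, 0, 0], [-8, x - 6, -1, 2], [0, 0, x - 6, 0], [0, 0, 0, x - 6]].

Expanding det(xI - A) along the first row:
det(xI - A) = + (x + 2)·det([[x - 6, -1, 2], [0, x - 6, 0], [0, 0, x - 6]]) - (0)·det([[-8, -1, 2], [0, x - 6, 0], [0, 0, x - 6]]) + (0)·det([[-8, x - 6, 2], [0, 0, 0], [0, 0, x - 6]]) - (0)·det([[-8, x - 6, -1], [0, 0, x - 6], [0, 0, 0]]).

Evaluating gives χ_A(x) = x^4 - 16x^3 + 72x^2 - 432 = (x - 6)^3(x + 2).

χ_A(x) = (x - 6)^3(x + 2)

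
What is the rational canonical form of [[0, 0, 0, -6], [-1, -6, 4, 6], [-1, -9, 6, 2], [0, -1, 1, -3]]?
R = [[0, 0, 0, -6], [1, 0, 0, -14], [0, 1, 0, -4], [0, 0, 1, -3]]

The invariant factors of A (the non-unit diagonal entries of the Smith normal form of xI - A over ℚ[x]) are (x + 3)(x^3 + 4x + 2), each dividing the next. The characteristic polynomial is their product, (x + 3)(x^3 + 4x + 2).

The rational canonical form is the block-diagonal matrix of companion matrices C(f_i):
R = [[0, 0, 0, -6], [1, 0, 0, -14], [0, 1, 0, -4], [0, 0, 1, -3]].

Note the characteristic polynomial does not split into linear factors over ℚ, so A has no Jordan form over ℚ; the rational canonical form exists over any field.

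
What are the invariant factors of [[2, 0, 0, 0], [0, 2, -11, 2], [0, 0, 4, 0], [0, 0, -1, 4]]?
x - 2, (x - 4)^2(x - 2)

The Jordan structure of A has elementary divisors (x - 2), (x - 2), (x - 4)^2. Arranging the block sizes at each eigenvalue in decreasing order and taking row products gives the invariant factors.

Invariant factors (smallest first, each dividing the next): x - 2, (x - 4)^2(x - 2).

Check: the last factor (x - 4)^2(x - 2) is the minimal polynomial, and the product (x - 4)^2(x - 2)^2 is the characteristic polynomial.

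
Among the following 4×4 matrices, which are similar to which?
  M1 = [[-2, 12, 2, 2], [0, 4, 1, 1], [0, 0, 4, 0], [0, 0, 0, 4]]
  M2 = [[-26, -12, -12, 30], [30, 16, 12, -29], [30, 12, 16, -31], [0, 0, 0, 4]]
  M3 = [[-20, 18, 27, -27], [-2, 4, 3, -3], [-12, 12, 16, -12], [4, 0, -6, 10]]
Characteristic polynomials: χ_{M1} = (x - 4)^3(x + 2), χ_{M2} = (x - 4)^3(x + 2), χ_{M3} = (x - 4)^3(x + 2).

{M1, M2, M3}: invariant factors x - 4, (x - 4)^2(x + 2).

Matrices are similar if and only if their invariant-factor lists agree; the partition into similarity classes is {M1, M2, M3}.

1 class: {M1, M2, M3}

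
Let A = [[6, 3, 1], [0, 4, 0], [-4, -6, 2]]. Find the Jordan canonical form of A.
The characteristic polynomial is det(xI - A) = (x - 4)^3, so the eigenvalues are 4 (algebraic multiplicity 3).

For λ = 4: rank(A - 4I) = 1, rank((A - 4I)^2) = 0. The eigenspace has dimension 3 - 1 = 2, so there are 2 Jordan blocks; the rank sequence gives block sizes [2, 1].

Assembling the blocks gives the Jordan form J above.

J = [[4, 1, 0], [0, 4, 0], [0, 0, 4]]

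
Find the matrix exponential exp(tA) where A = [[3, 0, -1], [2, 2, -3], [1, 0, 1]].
A has Jordan form J = [[2, 1, 0], [0, 2, 1], [0, 0, 2]] with A = PJP^{-1}, so e^{tA} = P e^{tJ} P^{-1}.

For a Jordan block J_k(λ), e^{tJ_k(λ)} = e^{λt} · (I + tN + t^2 N^2/2! + ... + t^{k-1} N^{k-1}/(k-1)!) where N is the nilpotent superdiagonal part.

Assembling the blocks and conjugating back gives the entries of e^{tA} as shown above.

e^{tA} = [[(t + 1)*e^{2*t}, 0, -t*e^{2*t}], [t*(4 - t)*e^{2*t}/2, e^{2*t}, t*(t - 6)*e^{2*t}/2], [t*e^{2*t}, 0, (1 - t)*e^{2*t}]]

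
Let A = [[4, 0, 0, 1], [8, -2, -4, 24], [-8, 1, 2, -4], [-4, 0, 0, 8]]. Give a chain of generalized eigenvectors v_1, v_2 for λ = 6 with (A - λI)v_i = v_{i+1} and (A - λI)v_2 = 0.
We seek v_1 ∈ ker((A - 6I)^2) \ ker(A - 6I), then set v_{i+1} = (A - 6I) v_i.

One such chain is v_1 = [[0, 2, 0, 1]]^T, v_2 = [[1, 8, -2, 2]]^T. Check: (A - 6I) v_2 = [[0, 0, 0, 0]]^T = 0.

v_1 = [[0, 2, 0, 1]]^T, v_2 = [[1, 8, -2, 2]]^T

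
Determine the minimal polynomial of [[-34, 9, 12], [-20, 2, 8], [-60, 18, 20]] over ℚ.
The characteristic polynomial factors as (x + 4)^3. The minimal polynomial is ∏(x - λ)^{k_λ} where k_λ is the size of the largest Jordan block at λ.

For λ = -4: rank(A + 4I) = 1, and the largest Jordan block has size 2 (the smallest k with rank((A + 4I)^k) = rank((A + 4I)^(k+1))).

So m_A(x) = (x + 4)^2.

m_A(x) = (x + 4)^2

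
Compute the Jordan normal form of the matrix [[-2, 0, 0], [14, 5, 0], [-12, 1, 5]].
J = [[-2, 0, 0], [0, 5, 1], [0, 0, 5]]

The characteristic polynomial is det(xI - A) = (x - 5)^2(x + 2), so the eigenvalues are -2 (algebraic multiplicity 1), 5 (algebraic multiplicity 2).

For λ = -2: algebraic multiplicity 1 gives one 1×1 block.

For λ = 5: rank(A - 5I) = 2, rank((A - 5I)^2) = 1. The eigenspace has dimension 3 - 2 = 1, so there is 1 Jordan block; the rank sequence gives block sizes [2].

Assembling the blocks gives the Jordan form J above.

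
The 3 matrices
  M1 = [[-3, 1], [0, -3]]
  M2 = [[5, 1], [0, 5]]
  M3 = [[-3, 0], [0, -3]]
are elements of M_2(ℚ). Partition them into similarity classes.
Characteristic polynomials: χ_{M1} = (x + 3)^2, χ_{M2} = (x - 5)^2, χ_{M3} = (x + 3)^2.

{M1}: invariant factors (x + 3)^2.

{M2}: invariant factors (x - 5)^2.

{M3}: invariant factors x + 3, x + 3.

Matrices are similar if and only if their invariant-factor lists agree; the partition into similarity classes is {M1}, {M2}, {M3}.

3 classes: {M1}, {M2}, {M3}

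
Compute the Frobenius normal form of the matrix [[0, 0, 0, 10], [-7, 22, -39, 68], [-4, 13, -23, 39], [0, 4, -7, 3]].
The invariant factors of A (the non-unit diagonal entries of the Smith normal form of xI - A over ℚ[x]) are (x - 2)(x^3 - x + 5), each dividing the next. The characteristic polynomial is their product, (x - 2)(x^3 - x + 5).

The rational canonical form is the block-diagonal matrix of companion matrices C(f_i):
R = [[0, 0, 0, 10], [1, 0, 0, -7], [0, 1, 0, 1], [0, 0, 1, 2]].

Note the characteristic polynomial does not split into linear factors over ℚ, so A has no Jordan form over ℚ; the rational canonical form exists over any field.

R = [[0, 0, 0, 10], [1, 0, 0, -7], [0, 1, 0, 1], [0, 0, 1, 2]]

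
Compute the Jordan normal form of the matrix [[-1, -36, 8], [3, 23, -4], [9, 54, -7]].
J = [[5, 1, 0], [0, 5, 0], [0, 0, 5]]

The characteristic polynomial is det(xI - A) = (x - 5)^3, so the eigenvalues are 5 (algebraic multiplicity 3).

For λ = 5: rank(A - 5I) = 1, rank((A - 5I)^2) = 0. The eigenspace has dimension 3 - 1 = 2, so there are 2 Jordan blocks; the rank sequence gives block sizes [2, 1].

Assembling the blocks gives the Jordan form J above.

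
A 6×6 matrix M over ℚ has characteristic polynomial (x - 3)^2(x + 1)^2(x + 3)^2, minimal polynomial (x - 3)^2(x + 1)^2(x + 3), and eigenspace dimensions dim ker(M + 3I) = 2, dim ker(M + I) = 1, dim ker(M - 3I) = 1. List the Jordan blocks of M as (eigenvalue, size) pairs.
Jordan blocks: (-3, 1), (-3, 1), (-1, 2), (3, 2)

λ = -3: algebraic multiplicity 2 (exponent in χ_M), largest block size 1 (exponent in m_M), 2 blocks (geometric multiplicity). These force block sizes [1, 1].
λ = -1: algebraic multiplicity 2 (exponent in χ_M), largest block size 2 (exponent in m_M), 1 block (geometric multiplicity). This forces block sizes [2].
λ = 3: algebraic multiplicity 2 (exponent in χ_M), largest block size 2 (exponent in m_M), 1 block (geometric multiplicity). This forces block sizes [2].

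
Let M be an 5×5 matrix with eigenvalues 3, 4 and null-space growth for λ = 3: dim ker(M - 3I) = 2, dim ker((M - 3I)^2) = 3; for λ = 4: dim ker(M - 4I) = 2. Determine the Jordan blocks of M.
Jordan blocks: (3, 2), (3, 1), (4, 1), (4, 1)

λ = 3: successive nullity increments [2, 1] count blocks of size ≥ k; block sizes are [2, 1].
λ = 4: successive nullity increments [2] count blocks of size ≥ k; block sizes are [1, 1].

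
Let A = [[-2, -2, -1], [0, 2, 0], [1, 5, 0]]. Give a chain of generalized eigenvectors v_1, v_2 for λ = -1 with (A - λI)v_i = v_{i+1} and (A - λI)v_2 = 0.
v_1 = [[-2, 0, 1]]^T, v_2 = [[1, 0, -1]]^T

We seek v_1 ∈ ker((A + I)^2) \ ker(A + I), then set v_{i+1} = (A + I) v_i.

One such chain is v_1 = [[-2, 0, 1]]^T, v_2 = [[1, 0, -1]]^T. Check: (A + I) v_2 = [[0, 0, 0]]^T = 0.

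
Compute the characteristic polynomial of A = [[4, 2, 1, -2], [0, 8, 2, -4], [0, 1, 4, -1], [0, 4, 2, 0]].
χ_A(x) = (x - 4)^4

xI - A = [[x - 4, -2, -1, 2], [0, x - 8, -2, 4], [0, -1, x - 4, 1], [0, -4, -2, x]].

Expanding det(xI - A) along the first row:
det(xI - A) = + (x - 4)·det([[x - 8, -2, 4], [-1, x - 4, 1], [-4, -2, x]]) - (-2)·det([[0, -2, 4], [0, x - 4, 1], [0, -2, x]]) + (-1)·det([[0, x - 8, 4], [0, -1, 1], [0, -4, x]]) - (2)·det([[0, x - 8, -2], [0, -1, x - 4], [0, -4, -2]]).

Evaluating gives χ_A(x) = x^4 - 16x^3 + 96x^2 - 256x + 256 = (x - 4)^4.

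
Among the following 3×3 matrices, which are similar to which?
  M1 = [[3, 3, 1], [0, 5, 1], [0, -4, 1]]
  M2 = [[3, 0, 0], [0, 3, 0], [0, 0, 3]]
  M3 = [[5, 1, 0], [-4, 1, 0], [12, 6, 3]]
Characteristic polynomials: χ_{M1} = (x - 3)^3, χ_{M2} = (x - 3)^3, χ_{M3} = (x - 3)^3.

{M1}: invariant factors (x - 3)^3.

{M2}: invariant factors x - 3, x - 3, x - 3.

{M3}: invariant factors x - 3, (x - 3)^2.

Matrices are similar if and only if their invariant-factor lists agree; the partition into similarity classes is {M1}, {M2}, {M3}.

3 classes: {M1}, {M2}, {M3}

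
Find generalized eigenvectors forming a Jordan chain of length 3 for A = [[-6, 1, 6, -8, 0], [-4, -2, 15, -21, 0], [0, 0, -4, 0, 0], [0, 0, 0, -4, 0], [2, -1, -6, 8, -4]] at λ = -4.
v_1 = [[0, -4, 2, 1, 0]]^T, v_2 = [[0, 1, 0, 0, 0]]^T, v_3 = [[1, 2, 0, 0, -1]]^T

We seek v_1 ∈ ker((A + 4I)^3) \ ker((A + 4I)^2), then set v_{i+1} = (A + 4I) v_i.

One such chain is v_1 = [[0, -4, 2, 1, 0]]^T, v_2 = [[0, 1, 0, 0, 0]]^T, v_3 = [[1, 2, 0, 0, -1]]^T. Check: (A + 4I) v_3 = [[0, 0, 0, 0, 0]]^T = 0.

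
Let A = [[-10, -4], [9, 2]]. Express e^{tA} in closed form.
e^{tA} = [[(1 - 6*t)*e^{-4*t}, -4*t*e^{-4*t}], [9*t*e^{-4*t}, (6*t + 1)*e^{-4*t}]]

A has Jordan form J = [[-4, 1], [0, -4]] with A = PJP^{-1}, so e^{tA} = P e^{tJ} P^{-1}.

For a Jordan block J_k(λ), e^{tJ_k(λ)} = e^{λt} · (I + tN + t^2 N^2/2! + ... + t^{k-1} N^{k-1}/(k-1)!) where N is the nilpotent superdiagonal part.

Assembling the blocks and conjugating back gives the entries of e^{tA} as shown above.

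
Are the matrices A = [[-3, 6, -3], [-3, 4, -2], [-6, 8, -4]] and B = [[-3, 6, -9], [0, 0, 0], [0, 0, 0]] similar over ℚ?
Both have characteristic polynomial x^2(x + 3), but the minimal polynomial of A is x^2(x + 3) while the minimal polynomial of B is x(x + 3). The minimal polynomial is a similarity invariant, so A and B are not similar.

No.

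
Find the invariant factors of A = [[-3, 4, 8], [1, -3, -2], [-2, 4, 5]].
(x - 1)(x + 1)^2

The Jordan structure of A has elementary divisors (x + 1)^2, (x - 1). Arranging the block sizes at each eigenvalue in decreasing order and taking row products gives the invariant factors.

Invariant factors (smallest first, each dividing the next): (x - 1)(x + 1)^2.

Check: the last factor (x - 1)(x + 1)^2 is the minimal polynomial, and the product (x - 1)(x + 1)^2 is the characteristic polynomial.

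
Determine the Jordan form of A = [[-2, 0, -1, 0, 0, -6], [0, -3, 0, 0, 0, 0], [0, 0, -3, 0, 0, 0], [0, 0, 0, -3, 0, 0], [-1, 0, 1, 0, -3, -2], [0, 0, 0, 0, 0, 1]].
The characteristic polynomial is det(xI - A) = (x - 1)(x + 2)(x + 3)^4, so the eigenvalues are -3 (algebraic multiplicity 4), -2 (algebraic multiplicity 1), 1 (algebraic multiplicity 1).

For λ = -3: rank(A + 3I) = 2. The eigenspace has dimension 6 - 2 = 4, so there are 4 Jordan blocks; the rank sequence gives block sizes [1, 1, 1, 1].

For λ = -2: algebraic multiplicity 1 gives one 1×1 block.

For λ = 1: algebraic multiplicity 1 gives one 1×1 block.

Assembling the blocks gives the Jordan form J above.

J = [[-3, 0, 0, 0, 0, 0], [0, -3, 0, 0, 0, 0], [0, 0, -3, 0, 0, 0], [0, 0, 0, -3, 0, 0], [0, 0, 0, 0, -2, 0], [0, 0, 0, 0, 0, 1]]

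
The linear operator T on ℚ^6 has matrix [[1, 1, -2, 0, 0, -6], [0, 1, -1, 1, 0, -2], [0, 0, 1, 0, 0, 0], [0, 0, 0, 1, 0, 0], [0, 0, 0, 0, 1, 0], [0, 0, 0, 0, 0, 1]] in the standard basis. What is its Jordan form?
J = [[1, 1, 0, 0, 0, 0], [0, 1, 1, 0, 0, 0], [0, 0, 1, 0, 0, 0], [0, 0, 0, 1, 0, 0], [0, 0, 0, 0, 1, 0], [0, 0, 0, 0, 0, 1]]

The characteristic polynomial is det(xI - A) = (x - 1)^6, so the eigenvalues are 1 (algebraic multiplicity 6).

For λ = 1: rank(A - I) = 2, rank((A - I)^2) = 1, rank((A - I)^3) = 0. The eigenspace has dimension 6 - 2 = 4, so there are 4 Jordan blocks; the rank sequence gives block sizes [3, 1, 1, 1].

Assembling the blocks gives the Jordan form J above.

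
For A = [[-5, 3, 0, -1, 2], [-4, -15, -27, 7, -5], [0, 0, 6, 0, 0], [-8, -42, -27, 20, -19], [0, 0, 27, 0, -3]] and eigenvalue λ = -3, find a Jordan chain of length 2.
v_1 = [[0, 1, 0, 2, 0]]^T, v_2 = [[1, 2, 0, 4, 0]]^T

We seek v_1 ∈ ker((A + 3I)^2) \ ker(A + 3I), then set v_{i+1} = (A + 3I) v_i.

One such chain is v_1 = [[0, 1, 0, 2, 0]]^T, v_2 = [[1, 2, 0, 4, 0]]^T. Check: (A + 3I) v_2 = [[0, 0, 0, 0, 0]]^T = 0.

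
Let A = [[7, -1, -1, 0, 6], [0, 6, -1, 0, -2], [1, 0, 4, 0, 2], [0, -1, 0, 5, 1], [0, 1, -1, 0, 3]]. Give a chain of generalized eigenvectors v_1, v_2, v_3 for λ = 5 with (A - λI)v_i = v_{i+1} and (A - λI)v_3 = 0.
v_1 = [[-1, 0, -1, 3, 0]]^T, v_2 = [[-1, 1, 0, 0, 1]]^T, v_3 = [[3, -1, 1, 0, -1]]^T

We seek v_1 ∈ ker((A - 5I)^3) \ ker((A - 5I)^2), then set v_{i+1} = (A - 5I) v_i.

One such chain is v_1 = [[-1, 0, -1, 3, 0]]^T, v_2 = [[-1, 1, 0, 0, 1]]^T, v_3 = [[3, -1, 1, 0, -1]]^T. Check: (A - 5I) v_3 = [[0, 0, 0, 0, 0]]^T = 0.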